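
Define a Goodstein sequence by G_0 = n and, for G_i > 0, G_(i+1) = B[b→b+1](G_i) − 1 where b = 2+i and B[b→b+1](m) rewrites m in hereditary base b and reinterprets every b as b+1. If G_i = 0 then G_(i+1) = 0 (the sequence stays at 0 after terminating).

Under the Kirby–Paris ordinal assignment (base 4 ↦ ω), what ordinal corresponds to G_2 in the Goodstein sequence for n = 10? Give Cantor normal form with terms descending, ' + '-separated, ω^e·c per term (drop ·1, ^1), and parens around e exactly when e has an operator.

[0] 10 ≡ 2^(2 + 1) + 2 (base 2). Lift 3: 84. −1: 83.
[1] 83 ≡ 3^(3 + 1) + 2 (base 3). Lift 4: 1026. −1: 1025.
[2] 1025 ≡ 4^(4 + 1) + 1 (base 4). Lift 5: 15626. −1: 15625.

ω^(ω + 1) + 1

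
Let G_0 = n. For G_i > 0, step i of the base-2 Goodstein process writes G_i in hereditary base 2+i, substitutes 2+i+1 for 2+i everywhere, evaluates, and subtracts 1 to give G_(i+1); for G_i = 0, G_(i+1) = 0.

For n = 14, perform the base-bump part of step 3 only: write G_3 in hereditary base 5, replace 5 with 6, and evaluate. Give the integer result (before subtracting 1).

G_0=14  [base 2] 2^(2 + 1) + 2^2 + 2  →[2↦3]→  3^(3 + 1) + 3^3 + 3 = 111  −1 ⇒ G_1=110
G_1=110  [base 3] 3^(3 + 1) + 3^3 + 2  →[3↦4]→  4^(4 + 1) + 4^4 + 2 = 1282  −1 ⇒ G_2=1281
G_2=1281  [base 4] 4^(4 + 1) + 4^4 + 1  →[4↦5]→  5^(5 + 1) + 5^5 + 1 = 18751  −1 ⇒ G_3=18750
G_3=18750  [base 5] 5^(5 + 1) + 5^5  →[5↦6]→  6^(6 + 1) + 6^6 = 326592  −1 ⇒ G_4=326591

326592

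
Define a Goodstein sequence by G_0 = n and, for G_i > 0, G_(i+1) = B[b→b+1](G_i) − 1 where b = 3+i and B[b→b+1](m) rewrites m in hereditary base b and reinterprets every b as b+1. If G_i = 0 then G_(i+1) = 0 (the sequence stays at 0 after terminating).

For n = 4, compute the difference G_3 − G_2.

-1

base 3: 4 = 3 + 1; at 4: 4 + 1 = 5; next = 4
base 4: 4 = 4; at 5: 5 = 5; next = 4
base 5: 4 = 4; at 6: 4 = 4; next = 3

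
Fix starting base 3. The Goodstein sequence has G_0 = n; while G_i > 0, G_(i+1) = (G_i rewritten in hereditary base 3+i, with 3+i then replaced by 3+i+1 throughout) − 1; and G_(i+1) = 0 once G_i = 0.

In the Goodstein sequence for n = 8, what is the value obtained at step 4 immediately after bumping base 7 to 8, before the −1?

12

base 3: 8 = 2·3 + 2; at 4: 2·4 + 2 = 10; next = 9
base 4: 9 = 2·4 + 1; at 5: 2·5 + 1 = 11; next = 10
base 5: 10 = 2·5; at 6: 2·6 = 12; next = 11
base 6: 11 = 6 + 5; at 7: 7 + 5 = 12; next = 11
base 7: 11 = 7 + 4; at 8: 8 + 4 = 12; next = 11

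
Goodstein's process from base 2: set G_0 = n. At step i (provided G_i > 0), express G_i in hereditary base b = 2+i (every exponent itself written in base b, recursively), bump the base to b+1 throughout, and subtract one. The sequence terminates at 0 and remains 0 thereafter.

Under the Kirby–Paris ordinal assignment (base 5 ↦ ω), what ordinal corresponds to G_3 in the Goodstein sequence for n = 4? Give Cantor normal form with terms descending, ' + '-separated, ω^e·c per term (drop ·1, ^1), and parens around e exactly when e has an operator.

[0] 4 ≡ 2^2 (base 2). Lift 3: 27. −1: 26.
[1] 26 ≡ 2·3^2 + 2·3 + 2 (base 3). Lift 4: 42. −1: 41.
[2] 41 ≡ 2·4^2 + 2·4 + 1 (base 4). Lift 5: 61. −1: 60.

ω^2·2 + ω·2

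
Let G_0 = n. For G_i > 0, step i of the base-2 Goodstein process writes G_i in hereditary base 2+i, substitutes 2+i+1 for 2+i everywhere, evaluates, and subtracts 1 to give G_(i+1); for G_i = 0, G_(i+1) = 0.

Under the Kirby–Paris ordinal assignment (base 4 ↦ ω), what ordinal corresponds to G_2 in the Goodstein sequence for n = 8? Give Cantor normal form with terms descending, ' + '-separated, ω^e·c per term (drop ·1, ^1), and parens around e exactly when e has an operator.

ω^ω·2 + ω^2·2 + ω·2 + 1

[0] 8 ≡ 2^(2 + 1) (base 2). Lift 3: 81. −1: 80.
[1] 80 ≡ 2·3^3 + 2·3^2 + 2·3 + 2 (base 3). Lift 4: 554. −1: 553.
[2] 553 ≡ 2·4^4 + 2·4^2 + 2·4 + 1 (base 4). Lift 5: 6311. −1: 6310.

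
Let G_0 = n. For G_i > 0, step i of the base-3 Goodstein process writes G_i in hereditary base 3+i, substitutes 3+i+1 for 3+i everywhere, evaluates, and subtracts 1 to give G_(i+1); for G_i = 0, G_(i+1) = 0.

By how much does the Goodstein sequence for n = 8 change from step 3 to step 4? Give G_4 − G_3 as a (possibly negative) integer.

G_0 = 8. HB_3(8) = 2·3 + 2. Bump = 10. G_1 = 9.
G_1 = 9. HB_4(9) = 2·4 + 1. Bump = 11. G_2 = 10.
G_2 = 10. HB_5(10) = 2·5. Bump = 12. G_3 = 11.
G_3 = 11. HB_6(11) = 6 + 5. Bump = 12. G_4 = 11.

0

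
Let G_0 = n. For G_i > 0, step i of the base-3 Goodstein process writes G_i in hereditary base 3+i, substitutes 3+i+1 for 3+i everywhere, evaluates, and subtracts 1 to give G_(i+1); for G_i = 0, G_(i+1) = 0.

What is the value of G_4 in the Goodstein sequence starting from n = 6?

6 —HB3→ 2·3 —bump→ 2·4 = 8 —(−1)→ 7
7 —HB4→ 4 + 3 —bump→ 5 + 3 = 8 —(−1)→ 7
7 —HB5→ 5 + 2 —bump→ 6 + 2 = 8 —(−1)→ 7
7 —HB6→ 6 + 1 —bump→ 7 + 1 = 8 —(−1)→ 7
7 —HB7→ 7 —bump→ 8 = 8 —(−1)→ 7

7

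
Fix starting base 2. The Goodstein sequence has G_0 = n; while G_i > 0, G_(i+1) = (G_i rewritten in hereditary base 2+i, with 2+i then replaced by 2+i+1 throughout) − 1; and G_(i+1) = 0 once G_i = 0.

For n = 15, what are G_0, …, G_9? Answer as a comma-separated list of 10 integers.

15, 111, 1283, 18752, 326593, 6588344, 150994943, 3524450280, 100077777775, 3138578427934

G_0=15  [base 2] 2^(2 + 1) + 2^2 + 2 + 1  →[2↦3]→  3^(3 + 1) + 3^3 + 3 + 1 = 112  −1 ⇒ G_1=111
G_1=111  [base 3] 3^(3 + 1) + 3^3 + 3  →[3↦4]→  4^(4 + 1) + 4^4 + 4 = 1284  −1 ⇒ G_2=1283
G_2=1283  [base 4] 4^(4 + 1) + 4^4 + 3  →[4↦5]→  5^(5 + 1) + 5^5 + 3 = 18753  −1 ⇒ G_3=18752
G_3=18752  [base 5] 5^(5 + 1) + 5^5 + 2  →[5↦6]→  6^(6 + 1) + 6^6 + 2 = 326594  −1 ⇒ G_4=326593
G_4=326593  [base 6] 6^(6 + 1) + 6^6 + 1  →[6↦7]→  7^(7 + 1) + 7^7 + 1 = 6588345  −1 ⇒ G_5=6588344
G_5=6588344  [base 7] 7^(7 + 1) + 7^7  →[7↦8]→  8^(8 + 1) + 8^8 = 150994944  −1 ⇒ G_6=150994943
G_6=150994943  [base 8] 8^(8 + 1) + 7·8^7 + 7·8^6 + 7·8^5 + 7·8^4 + 7·8^3 + 7·8^2 + 7·8 + 7  →[8↦9]→  9^(9 + 1) + 7·9^7 + 7·9^6 + 7·9^5 + 7·9^4 + 7·9^3 + 7·9^2 + 7·9 + 7 = 3524450281  −1 ⇒ G_7=3524450280
G_7=3524450280  [base 9] 9^(9 + 1) + 7·9^7 + 7·9^6 + 7·9^5 + 7·9^4 + 7·9^3 + 7·9^2 + 7·9 + 6  →[9↦10]→  10^(10 + 1) + 7·10^7 + 7·10^6 + 7·10^5 + 7·10^4 + 7·10^3 + 7·10^2 + 7·10 + 6 = 100077777776  −1 ⇒ G_8=100077777775
G_8=100077777775  [base 10] 10^(10 + 1) + 7·10^7 + 7·10^6 + 7·10^5 + 7·10^4 + 7·10^3 + 7·10^2 + 7·10 + 5  →[10↦11]→  11^(11 + 1) + 7·11^7 + 7·11^6 + 7·11^5 + 7·11^4 + 7·11^3 + 7·11^2 + 7·11 + 5 = 3138578427935  −1 ⇒ G_9=3138578427934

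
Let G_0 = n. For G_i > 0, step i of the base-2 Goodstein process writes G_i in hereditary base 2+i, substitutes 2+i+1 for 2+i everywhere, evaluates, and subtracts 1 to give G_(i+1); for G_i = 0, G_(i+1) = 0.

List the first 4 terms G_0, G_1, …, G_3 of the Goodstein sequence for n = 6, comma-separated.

(0) 6|_2 = 2^2 + 2 ↦ 3^3 + 3|_3 = 30 ⇒ 29
(1) 29|_3 = 3^3 + 2 ↦ 4^4 + 2|_4 = 258 ⇒ 257
(2) 257|_4 = 4^4 + 1 ↦ 5^5 + 1|_5 = 3126 ⇒ 3125

6, 29, 257, 3125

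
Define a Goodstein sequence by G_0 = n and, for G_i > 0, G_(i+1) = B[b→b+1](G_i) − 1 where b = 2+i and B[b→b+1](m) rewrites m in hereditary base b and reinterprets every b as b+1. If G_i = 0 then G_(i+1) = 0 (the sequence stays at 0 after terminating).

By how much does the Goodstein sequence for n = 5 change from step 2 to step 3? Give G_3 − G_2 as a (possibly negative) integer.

[0] 5 ≡ 2^2 + 1 (base 2). Lift 3: 28. −1: 27.
[1] 27 ≡ 3^3 (base 3). Lift 4: 256. −1: 255.
[2] 255 ≡ 3·4^3 + 3·4^2 + 3·4 + 3 (base 4). Lift 5: 468. −1: 467.

212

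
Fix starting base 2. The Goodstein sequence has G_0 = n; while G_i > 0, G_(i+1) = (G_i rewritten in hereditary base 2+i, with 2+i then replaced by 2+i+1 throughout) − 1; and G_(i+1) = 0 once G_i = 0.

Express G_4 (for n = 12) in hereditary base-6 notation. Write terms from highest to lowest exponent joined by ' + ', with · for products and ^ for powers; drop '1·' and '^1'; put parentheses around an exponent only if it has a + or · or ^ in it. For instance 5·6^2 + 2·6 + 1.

6^(6 + 1) + 2·6^2 + 6 + 5

G_0=12  [base 2] 2^(2 + 1) + 2^2  →[2↦3]→  3^(3 + 1) + 3^3 = 108  −1 ⇒ G_1=107
G_1=107  [base 3] 3^(3 + 1) + 2·3^2 + 2·3 + 2  →[3↦4]→  4^(4 + 1) + 2·4^2 + 2·4 + 2 = 1066  −1 ⇒ G_2=1065
G_2=1065  [base 4] 4^(4 + 1) + 2·4^2 + 2·4 + 1  →[4↦5]→  5^(5 + 1) + 2·5^2 + 2·5 + 1 = 15686  −1 ⇒ G_3=15685
G_3=15685  [base 5] 5^(5 + 1) + 2·5^2 + 2·5  →[5↦6]→  6^(6 + 1) + 2·6^2 + 2·6 = 280020  −1 ⇒ G_4=280019
G_4=280019  [base 6] 6^(6 + 1) + 2·6^2 + 6 + 5  →[6↦7]→  7^(7 + 1) + 2·7^2 + 7 + 5 = 5764911  −1 ⇒ G_5=5764910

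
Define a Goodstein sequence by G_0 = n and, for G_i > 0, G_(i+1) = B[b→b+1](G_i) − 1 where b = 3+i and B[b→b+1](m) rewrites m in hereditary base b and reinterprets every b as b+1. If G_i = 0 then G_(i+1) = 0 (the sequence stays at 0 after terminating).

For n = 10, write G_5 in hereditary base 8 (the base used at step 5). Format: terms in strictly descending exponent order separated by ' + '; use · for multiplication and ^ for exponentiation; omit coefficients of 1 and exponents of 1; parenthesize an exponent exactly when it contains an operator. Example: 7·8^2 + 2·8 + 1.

4·8 + 1

G_0 = 10. HB_3(10) = 3^2 + 1. Bump = 17. G_1 = 16.
G_1 = 16. HB_4(16) = 4^2. Bump = 25. G_2 = 24.
G_2 = 24. HB_5(24) = 4·5 + 4. Bump = 28. G_3 = 27.
G_3 = 27. HB_6(27) = 4·6 + 3. Bump = 31. G_4 = 30.
G_4 = 30. HB_7(30) = 4·7 + 2. Bump = 34. G_5 = 33.
G_5 = 33. HB_8(33) = 4·8 + 1. Bump = 37. G_6 = 36.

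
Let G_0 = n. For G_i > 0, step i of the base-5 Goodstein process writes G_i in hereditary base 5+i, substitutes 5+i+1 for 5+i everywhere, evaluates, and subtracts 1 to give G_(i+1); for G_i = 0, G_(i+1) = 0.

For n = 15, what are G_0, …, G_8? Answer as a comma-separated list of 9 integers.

15, 17, 18, 19, 20, 21, 22, 23, 23

[0] 15 ≡ 3·5 (base 5). Lift 6: 18. −1: 17.
[1] 17 ≡ 2·6 + 5 (base 6). Lift 7: 19. −1: 18.
[2] 18 ≡ 2·7 + 4 (base 7). Lift 8: 20. −1: 19.
[3] 19 ≡ 2·8 + 3 (base 8). Lift 9: 21. −1: 20.
[4] 20 ≡ 2·9 + 2 (base 9). Lift 10: 22. −1: 21.
[5] 21 ≡ 2·10 + 1 (base 10). Lift 11: 23. −1: 22.
[6] 22 ≡ 2·11 (base 11). Lift 12: 24. −1: 23.
[7] 23 ≡ 12 + 11 (base 12). Lift 13: 24. −1: 23.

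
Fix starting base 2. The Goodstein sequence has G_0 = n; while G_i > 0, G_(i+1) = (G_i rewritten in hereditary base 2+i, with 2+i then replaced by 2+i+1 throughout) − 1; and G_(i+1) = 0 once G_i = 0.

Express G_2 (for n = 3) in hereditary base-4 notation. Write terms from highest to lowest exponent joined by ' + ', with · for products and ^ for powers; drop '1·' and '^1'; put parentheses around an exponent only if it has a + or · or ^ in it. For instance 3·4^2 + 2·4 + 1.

3

i=0: 3 = 2 + 1 (b=2); 2→3: 3 + 1 = 4; 4−1 = 3
i=1: 3 = 3 (b=3); 3→4: 4 = 4; 4−1 = 3
i=2: 3 = 3 (b=4); 4→5: 3 = 3; 3−1 = 2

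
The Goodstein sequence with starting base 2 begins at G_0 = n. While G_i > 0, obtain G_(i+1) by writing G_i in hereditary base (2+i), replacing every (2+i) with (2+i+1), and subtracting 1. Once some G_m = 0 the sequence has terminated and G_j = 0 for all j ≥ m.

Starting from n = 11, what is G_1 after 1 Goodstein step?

84

G_0 = 11. HB_2(11) = 2^(2 + 1) + 2 + 1. Bump = 85. G_1 = 84.
G_1 = 84. HB_3(84) = 3^(3 + 1) + 3. Bump = 1028. G_2 = 1027.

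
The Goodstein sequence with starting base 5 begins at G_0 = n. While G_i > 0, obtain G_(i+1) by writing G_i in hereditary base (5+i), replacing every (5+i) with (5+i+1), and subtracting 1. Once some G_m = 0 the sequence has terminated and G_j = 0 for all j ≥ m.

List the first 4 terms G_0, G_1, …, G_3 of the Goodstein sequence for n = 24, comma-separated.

i=0: 24 = 4·5 + 4 (b=5); 5→6: 4·6 + 4 = 28; 28−1 = 27
i=1: 27 = 4·6 + 3 (b=6); 6→7: 4·7 + 3 = 31; 31−1 = 30
i=2: 30 = 4·7 + 2 (b=7); 7→8: 4·8 + 2 = 34; 34−1 = 33

24, 27, 30, 33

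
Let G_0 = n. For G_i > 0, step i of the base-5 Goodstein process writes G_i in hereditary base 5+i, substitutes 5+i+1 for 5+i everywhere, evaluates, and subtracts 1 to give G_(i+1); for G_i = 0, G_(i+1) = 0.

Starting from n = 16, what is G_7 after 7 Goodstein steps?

25

step 0: 16 = 3·5 + 1; sub 6 for 5: 3·6 + 1; = 19; G_1 = 19−1 = 18
step 1: 18 = 3·6; sub 7 for 6: 3·7; = 21; G_2 = 21−1 = 20
step 2: 20 = 2·7 + 6; sub 8 for 7: 2·8 + 6; = 22; G_3 = 22−1 = 21
step 3: 21 = 2·8 + 5; sub 9 for 8: 2·9 + 5; = 23; G_4 = 23−1 = 22
step 4: 22 = 2·9 + 4; sub 10 for 9: 2·10 + 4; = 24; G_5 = 24−1 = 23
step 5: 23 = 2·10 + 3; sub 11 for 10: 2·11 + 3; = 25; G_6 = 25−1 = 24
step 6: 24 = 2·11 + 2; sub 12 for 11: 2·12 + 2; = 26; G_7 = 26−1 = 25
step 7: 25 = 2·12 + 1; sub 13 for 12: 2·13 + 1; = 27; G_8 = 27−1 = 26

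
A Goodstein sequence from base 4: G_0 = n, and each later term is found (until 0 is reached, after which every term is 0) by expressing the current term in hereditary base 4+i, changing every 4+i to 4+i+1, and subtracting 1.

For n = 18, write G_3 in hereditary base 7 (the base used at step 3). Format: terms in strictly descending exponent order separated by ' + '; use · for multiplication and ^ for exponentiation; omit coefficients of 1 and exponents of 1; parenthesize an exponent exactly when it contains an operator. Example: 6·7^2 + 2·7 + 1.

6·7 + 6

(0) 18|_4 = 4^2 + 2 ↦ 5^2 + 2|_5 = 27 ⇒ 26
(1) 26|_5 = 5^2 + 1 ↦ 6^2 + 1|_6 = 37 ⇒ 36
(2) 36|_6 = 6^2 ↦ 7^2|_7 = 49 ⇒ 48
(3) 48|_7 = 6·7 + 6 ↦ 6·8 + 6|_8 = 54 ⇒ 53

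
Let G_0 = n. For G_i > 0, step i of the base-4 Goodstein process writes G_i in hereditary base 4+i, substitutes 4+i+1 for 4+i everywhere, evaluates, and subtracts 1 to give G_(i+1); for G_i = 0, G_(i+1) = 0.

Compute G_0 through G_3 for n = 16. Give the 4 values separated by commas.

16, 24, 27, 30

i=0: 16 = 4^2 (b=4); 4→5: 5^2 = 25; 25−1 = 24
i=1: 24 = 4·5 + 4 (b=5); 5→6: 4·6 + 4 = 28; 28−1 = 27
i=2: 27 = 4·6 + 3 (b=6); 6→7: 4·7 + 3 = 31; 31−1 = 30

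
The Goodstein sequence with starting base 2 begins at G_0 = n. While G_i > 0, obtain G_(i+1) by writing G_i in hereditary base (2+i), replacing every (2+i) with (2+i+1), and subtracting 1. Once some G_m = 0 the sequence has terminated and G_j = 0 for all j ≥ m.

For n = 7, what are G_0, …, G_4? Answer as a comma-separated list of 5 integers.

7, 30, 259, 3127, 46657

G_0=7  [base 2] 2^2 + 2 + 1  →[2↦3]→  3^3 + 3 + 1 = 31  −1 ⇒ G_1=30
G_1=30  [base 3] 3^3 + 3  →[3↦4]→  4^4 + 4 = 260  −1 ⇒ G_2=259
G_2=259  [base 4] 4^4 + 3  →[4↦5]→  5^5 + 3 = 3128  −1 ⇒ G_3=3127
G_3=3127  [base 5] 5^5 + 2  →[5↦6]→  6^6 + 2 = 46658  −1 ⇒ G_4=46657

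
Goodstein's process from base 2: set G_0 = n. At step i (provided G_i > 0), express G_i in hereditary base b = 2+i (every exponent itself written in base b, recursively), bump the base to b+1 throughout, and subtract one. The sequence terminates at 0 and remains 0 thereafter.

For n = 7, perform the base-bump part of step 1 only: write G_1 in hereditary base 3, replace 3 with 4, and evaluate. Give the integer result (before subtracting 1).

260

[0] 7 ≡ 2^2 + 2 + 1 (base 2). Lift 3: 31. −1: 30.
[1] 30 ≡ 3^3 + 3 (base 3). Lift 4: 260. −1: 259.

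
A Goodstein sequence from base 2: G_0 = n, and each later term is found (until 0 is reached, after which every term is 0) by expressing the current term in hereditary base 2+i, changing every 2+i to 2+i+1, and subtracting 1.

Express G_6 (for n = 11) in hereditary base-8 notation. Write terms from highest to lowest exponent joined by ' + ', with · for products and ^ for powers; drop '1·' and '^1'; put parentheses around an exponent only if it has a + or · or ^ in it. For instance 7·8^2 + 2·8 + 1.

11 —HB2→ 2^(2 + 1) + 2 + 1 —bump→ 3^(3 + 1) + 3 + 1 = 85 —(−1)→ 84
84 —HB3→ 3^(3 + 1) + 3 —bump→ 4^(4 + 1) + 4 = 1028 —(−1)→ 1027
1027 —HB4→ 4^(4 + 1) + 3 —bump→ 5^(5 + 1) + 3 = 15628 —(−1)→ 15627
15627 —HB5→ 5^(5 + 1) + 2 —bump→ 6^(6 + 1) + 2 = 279938 —(−1)→ 279937
279937 —HB6→ 6^(6 + 1) + 1 —bump→ 7^(7 + 1) + 1 = 5764802 —(−1)→ 5764801
5764801 —HB7→ 7^(7 + 1) —bump→ 8^(8 + 1) = 134217728 —(−1)→ 134217727
134217727 —HB8→ 7·8^8 + 7·8^7 + 7·8^6 + 7·8^5 + 7·8^4 + 7·8^3 + 7·8^2 + 7·8 + 7 —bump→ 7·9^9 + 7·9^7 + 7·9^6 + 7·9^5 + 7·9^4 + 7·9^3 + 7·9^2 + 7·9 + 7 = 2749609303 —(−1)→ 2749609302

7·8^8 + 7·8^7 + 7·8^6 + 7·8^5 + 7·8^4 + 7·8^3 + 7·8^2 + 7·8 + 7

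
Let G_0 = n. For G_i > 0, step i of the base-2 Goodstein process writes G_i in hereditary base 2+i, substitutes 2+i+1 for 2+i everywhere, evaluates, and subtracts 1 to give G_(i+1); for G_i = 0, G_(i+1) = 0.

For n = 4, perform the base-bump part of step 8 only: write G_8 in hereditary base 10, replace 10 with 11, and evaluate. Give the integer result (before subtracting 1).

(0) 4|_2 = 2^2 ↦ 3^3|_3 = 27 ⇒ 26
(1) 26|_3 = 2·3^2 + 2·3 + 2 ↦ 2·4^2 + 2·4 + 2|_4 = 42 ⇒ 41
(2) 41|_4 = 2·4^2 + 2·4 + 1 ↦ 2·5^2 + 2·5 + 1|_5 = 61 ⇒ 60
(3) 60|_5 = 2·5^2 + 2·5 ↦ 2·6^2 + 2·6|_6 = 84 ⇒ 83
(4) 83|_6 = 2·6^2 + 6 + 5 ↦ 2·7^2 + 7 + 5|_7 = 110 ⇒ 109
(5) 109|_7 = 2·7^2 + 7 + 4 ↦ 2·8^2 + 8 + 4|_8 = 140 ⇒ 139
(6) 139|_8 = 2·8^2 + 8 + 3 ↦ 2·9^2 + 9 + 3|_9 = 174 ⇒ 173
(7) 173|_9 = 2·9^2 + 9 + 2 ↦ 2·10^2 + 10 + 2|_10 = 212 ⇒ 211

254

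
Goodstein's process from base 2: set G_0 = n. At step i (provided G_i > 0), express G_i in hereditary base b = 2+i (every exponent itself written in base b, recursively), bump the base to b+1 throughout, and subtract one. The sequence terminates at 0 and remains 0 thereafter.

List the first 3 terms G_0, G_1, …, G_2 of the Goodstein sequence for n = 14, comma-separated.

14, 110, 1281

base 2: 14 = 2^(2 + 1) + 2^2 + 2; at 3: 3^(3 + 1) + 3^3 + 3 = 111; next = 110
base 3: 110 = 3^(3 + 1) + 3^3 + 2; at 4: 4^(4 + 1) + 4^4 + 2 = 1282; next = 1281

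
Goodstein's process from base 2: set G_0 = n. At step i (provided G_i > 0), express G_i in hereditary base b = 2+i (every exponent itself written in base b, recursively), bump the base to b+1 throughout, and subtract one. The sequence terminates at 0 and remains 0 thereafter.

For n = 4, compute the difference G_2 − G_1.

G_0=4  [base 2] 2^2  →[2↦3]→  3^3 = 27  −1 ⇒ G_1=26
G_1=26  [base 3] 2·3^2 + 2·3 + 2  →[3↦4]→  2·4^2 + 2·4 + 2 = 42  −1 ⇒ G_2=41

15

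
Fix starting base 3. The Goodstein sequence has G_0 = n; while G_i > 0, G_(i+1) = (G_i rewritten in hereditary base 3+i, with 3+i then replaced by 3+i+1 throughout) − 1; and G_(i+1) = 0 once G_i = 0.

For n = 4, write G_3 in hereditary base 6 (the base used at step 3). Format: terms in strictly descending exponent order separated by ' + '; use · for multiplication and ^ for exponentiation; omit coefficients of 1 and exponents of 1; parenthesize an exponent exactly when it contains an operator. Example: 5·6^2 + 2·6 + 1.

base 3: 4 = 3 + 1; at 4: 4 + 1 = 5; next = 4
base 4: 4 = 4; at 5: 5 = 5; next = 4
base 5: 4 = 4; at 6: 4 = 4; next = 3
base 6: 3 = 3; at 7: 3 = 3; next = 2

3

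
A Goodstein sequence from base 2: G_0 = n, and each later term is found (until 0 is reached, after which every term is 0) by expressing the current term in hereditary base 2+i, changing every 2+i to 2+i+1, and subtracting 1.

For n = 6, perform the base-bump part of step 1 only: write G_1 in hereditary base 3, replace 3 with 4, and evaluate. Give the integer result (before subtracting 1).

258

step 0: 6 = 2^2 + 2; sub 3 for 2: 3^3 + 3; = 30; G_1 = 30−1 = 29
step 1: 29 = 3^3 + 2; sub 4 for 3: 4^4 + 2; = 258; G_2 = 258−1 = 257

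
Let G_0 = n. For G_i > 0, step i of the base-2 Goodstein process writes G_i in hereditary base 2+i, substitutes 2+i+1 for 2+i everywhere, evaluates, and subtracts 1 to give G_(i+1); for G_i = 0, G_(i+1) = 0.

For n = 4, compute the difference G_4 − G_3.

23

G_0 = 4. HB_2(4) = 2^2. Bump = 27. G_1 = 26.
G_1 = 26. HB_3(26) = 2·3^2 + 2·3 + 2. Bump = 42. G_2 = 41.
G_2 = 41. HB_4(41) = 2·4^2 + 2·4 + 1. Bump = 61. G_3 = 60.
G_3 = 60. HB_5(60) = 2·5^2 + 2·5. Bump = 84. G_4 = 83.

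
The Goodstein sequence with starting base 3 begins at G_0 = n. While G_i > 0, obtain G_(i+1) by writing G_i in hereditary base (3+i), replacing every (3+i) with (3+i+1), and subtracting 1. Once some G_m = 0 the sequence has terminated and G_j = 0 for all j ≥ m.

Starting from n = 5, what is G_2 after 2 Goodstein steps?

G_0=5  [base 3] 3 + 2  →[3↦4]→  4 + 2 = 6  −1 ⇒ G_1=5
G_1=5  [base 4] 4 + 1  →[4↦5]→  5 + 1 = 6  −1 ⇒ G_2=5

5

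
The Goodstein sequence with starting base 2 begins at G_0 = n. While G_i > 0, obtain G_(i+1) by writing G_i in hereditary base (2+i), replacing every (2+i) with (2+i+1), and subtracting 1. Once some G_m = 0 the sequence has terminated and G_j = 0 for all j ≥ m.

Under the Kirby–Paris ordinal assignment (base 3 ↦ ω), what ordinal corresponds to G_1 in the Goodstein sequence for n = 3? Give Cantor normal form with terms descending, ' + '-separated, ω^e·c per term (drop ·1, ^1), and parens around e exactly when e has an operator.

i=0: 3 = 2 + 1 (b=2); 2→3: 3 + 1 = 4; 4−1 = 3
i=1: 3 = 3 (b=3); 3→4: 4 = 4; 4−1 = 3

ω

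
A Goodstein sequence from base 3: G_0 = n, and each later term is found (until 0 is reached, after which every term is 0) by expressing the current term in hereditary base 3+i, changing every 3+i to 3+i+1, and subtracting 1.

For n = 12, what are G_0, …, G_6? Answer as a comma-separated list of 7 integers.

12 —HB3→ 3^2 + 3 —bump→ 4^2 + 4 = 20 —(−1)→ 19
19 —HB4→ 4^2 + 3 —bump→ 5^2 + 3 = 28 —(−1)→ 27
27 —HB5→ 5^2 + 2 —bump→ 6^2 + 2 = 38 —(−1)→ 37
37 —HB6→ 6^2 + 1 —bump→ 7^2 + 1 = 50 —(−1)→ 49
49 —HB7→ 7^2 —bump→ 8^2 = 64 —(−1)→ 63
63 —HB8→ 7·8 + 7 —bump→ 7·9 + 7 = 70 —(−1)→ 69

12, 19, 27, 37, 49, 63, 69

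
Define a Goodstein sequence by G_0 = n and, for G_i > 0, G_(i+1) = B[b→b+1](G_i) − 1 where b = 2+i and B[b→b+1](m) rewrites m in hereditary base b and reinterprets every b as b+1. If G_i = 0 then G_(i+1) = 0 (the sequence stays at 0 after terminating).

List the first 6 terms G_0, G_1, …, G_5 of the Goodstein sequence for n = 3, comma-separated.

3, 3, 3, 2, 1, 0

G_0=3  [base 2] 2 + 1  →[2↦3]→  3 + 1 = 4  −1 ⇒ G_1=3
G_1=3  [base 3] 3  →[3↦4]→  4 = 4  −1 ⇒ G_2=3
G_2=3  [base 4] 3  →[4↦5]→  3 = 3  −1 ⇒ G_3=2
G_3=2  [base 5] 2  →[5↦6]→  2 = 2  −1 ⇒ G_4=1
G_4=1  [base 6] 1  →[6↦7]→  1 = 1  −1 ⇒ G_5=0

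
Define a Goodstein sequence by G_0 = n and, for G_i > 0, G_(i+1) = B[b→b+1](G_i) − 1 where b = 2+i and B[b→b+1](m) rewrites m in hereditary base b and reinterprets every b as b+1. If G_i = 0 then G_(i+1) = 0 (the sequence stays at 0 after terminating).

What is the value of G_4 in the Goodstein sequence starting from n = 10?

279935

(0) 10|_2 = 2^(2 + 1) + 2 ↦ 3^(3 + 1) + 3|_3 = 84 ⇒ 83
(1) 83|_3 = 3^(3 + 1) + 2 ↦ 4^(4 + 1) + 2|_4 = 1026 ⇒ 1025
(2) 1025|_4 = 4^(4 + 1) + 1 ↦ 5^(5 + 1) + 1|_5 = 15626 ⇒ 15625
(3) 15625|_5 = 5^(5 + 1) ↦ 6^(6 + 1)|_6 = 279936 ⇒ 279935
(4) 279935|_6 = 5·6^6 + 5·6^5 + 5·6^4 + 5·6^3 + 5·6^2 + 5·6 + 5 ↦ 5·7^7 + 5·7^5 + 5·7^4 + 5·7^3 + 5·7^2 + 5·7 + 5|_7 = 4215755 ⇒ 4215754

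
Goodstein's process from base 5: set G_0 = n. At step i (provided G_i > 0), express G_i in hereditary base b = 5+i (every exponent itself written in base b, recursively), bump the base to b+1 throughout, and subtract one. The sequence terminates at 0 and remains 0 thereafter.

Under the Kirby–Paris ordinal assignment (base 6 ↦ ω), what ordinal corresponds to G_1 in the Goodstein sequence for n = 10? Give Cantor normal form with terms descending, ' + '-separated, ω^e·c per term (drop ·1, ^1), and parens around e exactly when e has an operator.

ω + 5

G_0=10  [base 5] 2·5  →[5↦6]→  2·6 = 12  −1 ⇒ G_1=11
G_1=11  [base 6] 6 + 5  →[6↦7]→  7 + 5 = 12  −1 ⇒ G_2=11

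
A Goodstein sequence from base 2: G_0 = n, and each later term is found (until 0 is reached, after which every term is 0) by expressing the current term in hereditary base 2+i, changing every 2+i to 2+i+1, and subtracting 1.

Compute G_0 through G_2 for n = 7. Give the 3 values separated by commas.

G_0=7  [base 2] 2^2 + 2 + 1  →[2↦3]→  3^3 + 3 + 1 = 31  −1 ⇒ G_1=30
G_1=30  [base 3] 3^3 + 3  →[3↦4]→  4^4 + 4 = 260  −1 ⇒ G_2=259

7, 30, 259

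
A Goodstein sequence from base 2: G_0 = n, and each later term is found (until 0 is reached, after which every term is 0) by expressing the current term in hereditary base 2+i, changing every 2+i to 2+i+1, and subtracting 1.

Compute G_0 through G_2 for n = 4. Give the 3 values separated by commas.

4, 26, 41

(0) 4|_2 = 2^2 ↦ 3^3|_3 = 27 ⇒ 26
(1) 26|_3 = 2·3^2 + 2·3 + 2 ↦ 2·4^2 + 2·4 + 2|_4 = 42 ⇒ 41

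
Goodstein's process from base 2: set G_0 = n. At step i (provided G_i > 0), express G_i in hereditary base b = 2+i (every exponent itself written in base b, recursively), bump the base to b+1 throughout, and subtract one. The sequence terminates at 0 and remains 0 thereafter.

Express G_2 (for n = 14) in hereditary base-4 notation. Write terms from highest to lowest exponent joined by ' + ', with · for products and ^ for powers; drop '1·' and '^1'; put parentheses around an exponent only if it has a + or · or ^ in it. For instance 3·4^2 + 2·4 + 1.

G_0=14  [base 2] 2^(2 + 1) + 2^2 + 2  →[2↦3]→  3^(3 + 1) + 3^3 + 3 = 111  −1 ⇒ G_1=110
G_1=110  [base 3] 3^(3 + 1) + 3^3 + 2  →[3↦4]→  4^(4 + 1) + 4^4 + 2 = 1282  −1 ⇒ G_2=1281

4^(4 + 1) + 4^4 + 1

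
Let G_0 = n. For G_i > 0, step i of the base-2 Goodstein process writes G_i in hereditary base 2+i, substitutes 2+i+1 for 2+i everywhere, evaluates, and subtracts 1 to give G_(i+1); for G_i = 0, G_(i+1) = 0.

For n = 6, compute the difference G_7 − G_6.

step 0: 6 = 2^2 + 2; sub 3 for 2: 3^3 + 3; = 30; G_1 = 30−1 = 29
step 1: 29 = 3^3 + 2; sub 4 for 3: 4^4 + 2; = 258; G_2 = 258−1 = 257
step 2: 257 = 4^4 + 1; sub 5 for 4: 5^5 + 1; = 3126; G_3 = 3126−1 = 3125
step 3: 3125 = 5^5; sub 6 for 5: 6^6; = 46656; G_4 = 46656−1 = 46655
step 4: 46655 = 5·6^5 + 5·6^4 + 5·6^3 + 5·6^2 + 5·6 + 5; sub 7 for 6: 5·7^5 + 5·7^4 + 5·7^3 + 5·7^2 + 5·7 + 5; = 98040; G_5 = 98040−1 = 98039
step 5: 98039 = 5·7^5 + 5·7^4 + 5·7^3 + 5·7^2 + 5·7 + 4; sub 8 for 7: 5·8^5 + 5·8^4 + 5·8^3 + 5·8^2 + 5·8 + 4; = 187244; G_6 = 187244−1 = 187243
step 6: 187243 = 5·8^5 + 5·8^4 + 5·8^3 + 5·8^2 + 5·8 + 3; sub 9 for 8: 5·9^5 + 5·9^4 + 5·9^3 + 5·9^2 + 5·9 + 3; = 332148; G_7 = 332148−1 = 332147

144904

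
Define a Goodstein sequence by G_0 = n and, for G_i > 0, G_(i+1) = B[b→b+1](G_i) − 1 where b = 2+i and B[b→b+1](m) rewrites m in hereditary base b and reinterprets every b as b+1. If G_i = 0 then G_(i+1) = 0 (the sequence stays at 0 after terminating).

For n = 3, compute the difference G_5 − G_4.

-1

i=0: 3 = 2 + 1 (b=2); 2→3: 3 + 1 = 4; 4−1 = 3
i=1: 3 = 3 (b=3); 3→4: 4 = 4; 4−1 = 3
i=2: 3 = 3 (b=4); 4→5: 3 = 3; 3−1 = 2
i=3: 2 = 2 (b=5); 5→6: 2 = 2; 2−1 = 1
i=4: 1 = 1 (b=6); 6→7: 1 = 1; 1−1 = 0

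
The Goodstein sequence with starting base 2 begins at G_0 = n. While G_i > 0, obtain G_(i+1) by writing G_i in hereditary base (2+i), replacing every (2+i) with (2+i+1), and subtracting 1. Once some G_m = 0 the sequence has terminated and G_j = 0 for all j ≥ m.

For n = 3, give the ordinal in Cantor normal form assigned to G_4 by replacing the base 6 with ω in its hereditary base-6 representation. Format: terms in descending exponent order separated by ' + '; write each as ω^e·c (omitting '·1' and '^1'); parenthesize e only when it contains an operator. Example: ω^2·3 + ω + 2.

1

step 0: 3 = 2 + 1; sub 3 for 2: 3 + 1; = 4; G_1 = 4−1 = 3
step 1: 3 = 3; sub 4 for 3: 4; = 4; G_2 = 4−1 = 3
step 2: 3 = 3; sub 5 for 4: 3; = 3; G_3 = 3−1 = 2
step 3: 2 = 2; sub 6 for 5: 2; = 2; G_4 = 2−1 = 1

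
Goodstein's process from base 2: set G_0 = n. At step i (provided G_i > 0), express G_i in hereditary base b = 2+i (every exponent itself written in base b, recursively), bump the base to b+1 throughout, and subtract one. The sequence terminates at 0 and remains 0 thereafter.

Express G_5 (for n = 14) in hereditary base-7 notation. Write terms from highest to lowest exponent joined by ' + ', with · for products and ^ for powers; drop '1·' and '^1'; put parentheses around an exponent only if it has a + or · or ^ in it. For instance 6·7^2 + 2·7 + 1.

7^(7 + 1) + 5·7^5 + 5·7^4 + 5·7^3 + 5·7^2 + 5·7 + 4

base 2: 14 = 2^(2 + 1) + 2^2 + 2; at 3: 3^(3 + 1) + 3^3 + 3 = 111; next = 110
base 3: 110 = 3^(3 + 1) + 3^3 + 2; at 4: 4^(4 + 1) + 4^4 + 2 = 1282; next = 1281
base 4: 1281 = 4^(4 + 1) + 4^4 + 1; at 5: 5^(5 + 1) + 5^5 + 1 = 18751; next = 18750
base 5: 18750 = 5^(5 + 1) + 5^5; at 6: 6^(6 + 1) + 6^6 = 326592; next = 326591
base 6: 326591 = 6^(6 + 1) + 5·6^5 + 5·6^4 + 5·6^3 + 5·6^2 + 5·6 + 5; at 7: 7^(7 + 1) + 5·7^5 + 5·7^4 + 5·7^3 + 5·7^2 + 5·7 + 5 = 5862841; next = 5862840
base 7: 5862840 = 7^(7 + 1) + 5·7^5 + 5·7^4 + 5·7^3 + 5·7^2 + 5·7 + 4; at 8: 8^(8 + 1) + 5·8^5 + 5·8^4 + 5·8^3 + 5·8^2 + 5·8 + 4 = 134404972; next = 134404971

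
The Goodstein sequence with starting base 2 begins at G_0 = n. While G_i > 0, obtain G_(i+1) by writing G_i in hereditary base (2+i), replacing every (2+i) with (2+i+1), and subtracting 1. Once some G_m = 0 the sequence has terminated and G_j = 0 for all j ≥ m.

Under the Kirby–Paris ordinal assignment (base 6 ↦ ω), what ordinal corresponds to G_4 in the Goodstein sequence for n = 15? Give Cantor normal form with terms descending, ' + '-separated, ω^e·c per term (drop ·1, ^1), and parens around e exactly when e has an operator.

ω^(ω + 1) + ω^ω + 1

(0) 15|_2 = 2^(2 + 1) + 2^2 + 2 + 1 ↦ 3^(3 + 1) + 3^3 + 3 + 1|_3 = 112 ⇒ 111
(1) 111|_3 = 3^(3 + 1) + 3^3 + 3 ↦ 4^(4 + 1) + 4^4 + 4|_4 = 1284 ⇒ 1283
(2) 1283|_4 = 4^(4 + 1) + 4^4 + 3 ↦ 5^(5 + 1) + 5^5 + 3|_5 = 18753 ⇒ 18752
(3) 18752|_5 = 5^(5 + 1) + 5^5 + 2 ↦ 6^(6 + 1) + 6^6 + 2|_6 = 326594 ⇒ 326593
(4) 326593|_6 = 6^(6 + 1) + 6^6 + 1 ↦ 7^(7 + 1) + 7^7 + 1|_7 = 6588345 ⇒ 6588344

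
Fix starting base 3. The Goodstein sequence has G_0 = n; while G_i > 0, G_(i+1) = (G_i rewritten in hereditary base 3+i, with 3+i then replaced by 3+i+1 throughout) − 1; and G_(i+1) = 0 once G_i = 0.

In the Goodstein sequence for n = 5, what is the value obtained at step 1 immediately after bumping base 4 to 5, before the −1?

6

[0] 5 ≡ 3 + 2 (base 3). Lift 4: 6. −1: 5.
[1] 5 ≡ 4 + 1 (base 4). Lift 5: 6. −1: 5.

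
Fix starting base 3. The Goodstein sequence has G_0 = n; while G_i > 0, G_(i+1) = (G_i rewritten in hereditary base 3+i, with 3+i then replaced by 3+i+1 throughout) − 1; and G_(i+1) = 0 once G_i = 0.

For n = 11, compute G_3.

11 —HB3→ 3^2 + 2 —bump→ 4^2 + 2 = 18 —(−1)→ 17
17 —HB4→ 4^2 + 1 —bump→ 5^2 + 1 = 26 —(−1)→ 25
25 —HB5→ 5^2 —bump→ 6^2 = 36 —(−1)→ 35
35 —HB6→ 5·6 + 5 —bump→ 5·7 + 5 = 40 —(−1)→ 39

35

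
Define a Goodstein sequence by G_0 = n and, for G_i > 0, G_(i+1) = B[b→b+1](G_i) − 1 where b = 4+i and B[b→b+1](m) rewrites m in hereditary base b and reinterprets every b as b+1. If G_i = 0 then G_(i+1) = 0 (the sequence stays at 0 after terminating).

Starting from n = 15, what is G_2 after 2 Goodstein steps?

19

[0] 15 ≡ 3·4 + 3 (base 4). Lift 5: 18. −1: 17.
[1] 17 ≡ 3·5 + 2 (base 5). Lift 6: 20. −1: 19.
[2] 19 ≡ 3·6 + 1 (base 6). Lift 7: 22. −1: 21.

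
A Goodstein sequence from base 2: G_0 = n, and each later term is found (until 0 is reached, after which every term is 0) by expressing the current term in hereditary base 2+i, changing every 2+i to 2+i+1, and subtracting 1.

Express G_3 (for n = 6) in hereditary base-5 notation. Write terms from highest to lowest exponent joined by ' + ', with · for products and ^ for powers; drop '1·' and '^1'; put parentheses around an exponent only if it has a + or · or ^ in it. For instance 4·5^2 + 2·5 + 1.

5^5

G_0=6  [base 2] 2^2 + 2  →[2↦3]→  3^3 + 3 = 30  −1 ⇒ G_1=29
G_1=29  [base 3] 3^3 + 2  →[3↦4]→  4^4 + 2 = 258  −1 ⇒ G_2=257
G_2=257  [base 4] 4^4 + 1  →[4↦5]→  5^5 + 1 = 3126  −1 ⇒ G_3=3125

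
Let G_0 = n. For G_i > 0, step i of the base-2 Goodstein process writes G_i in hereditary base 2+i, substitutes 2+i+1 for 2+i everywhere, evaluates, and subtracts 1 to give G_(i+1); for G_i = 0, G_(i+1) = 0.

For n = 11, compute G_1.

84

step 0: 11 = 2^(2 + 1) + 2 + 1; sub 3 for 2: 3^(3 + 1) + 3 + 1; = 85; G_1 = 85−1 = 84
step 1: 84 = 3^(3 + 1) + 3; sub 4 for 3: 4^(4 + 1) + 4; = 1028; G_2 = 1028−1 = 1027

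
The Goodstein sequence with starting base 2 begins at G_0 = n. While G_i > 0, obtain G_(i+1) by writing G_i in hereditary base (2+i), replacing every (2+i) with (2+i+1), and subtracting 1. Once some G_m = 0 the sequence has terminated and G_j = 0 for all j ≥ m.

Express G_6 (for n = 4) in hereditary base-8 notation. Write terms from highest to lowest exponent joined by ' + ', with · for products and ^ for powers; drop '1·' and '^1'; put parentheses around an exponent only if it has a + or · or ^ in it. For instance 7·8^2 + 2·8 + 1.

2·8^2 + 8 + 3

G_0=4  [base 2] 2^2  →[2↦3]→  3^3 = 27  −1 ⇒ G_1=26
G_1=26  [base 3] 2·3^2 + 2·3 + 2  →[3↦4]→  2·4^2 + 2·4 + 2 = 42  −1 ⇒ G_2=41
G_2=41  [base 4] 2·4^2 + 2·4 + 1  →[4↦5]→  2·5^2 + 2·5 + 1 = 61  −1 ⇒ G_3=60
G_3=60  [base 5] 2·5^2 + 2·5  →[5↦6]→  2·6^2 + 2·6 = 84  −1 ⇒ G_4=83
G_4=83  [base 6] 2·6^2 + 6 + 5  →[6↦7]→  2·7^2 + 7 + 5 = 110  −1 ⇒ G_5=109
G_5=109  [base 7] 2·7^2 + 7 + 4  →[7↦8]→  2·8^2 + 8 + 4 = 140  −1 ⇒ G_6=139
G_6=139  [base 8] 2·8^2 + 8 + 3  →[8↦9]→  2·9^2 + 9 + 3 = 174  −1 ⇒ G_7=173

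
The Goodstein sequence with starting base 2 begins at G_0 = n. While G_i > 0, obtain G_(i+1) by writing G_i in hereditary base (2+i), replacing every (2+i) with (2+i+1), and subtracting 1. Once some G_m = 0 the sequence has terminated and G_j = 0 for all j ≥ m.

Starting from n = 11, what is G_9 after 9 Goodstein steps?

[0] 11 ≡ 2^(2 + 1) + 2 + 1 (base 2). Lift 3: 85. −1: 84.
[1] 84 ≡ 3^(3 + 1) + 3 (base 3). Lift 4: 1028. −1: 1027.
[2] 1027 ≡ 4^(4 + 1) + 3 (base 4). Lift 5: 15628. −1: 15627.
[3] 15627 ≡ 5^(5 + 1) + 2 (base 5). Lift 6: 279938. −1: 279937.
[4] 279937 ≡ 6^(6 + 1) + 1 (base 6). Lift 7: 5764802. −1: 5764801.
[5] 5764801 ≡ 7^(7 + 1) (base 7). Lift 8: 134217728. −1: 134217727.
[6] 134217727 ≡ 7·8^8 + 7·8^7 + 7·8^6 + 7·8^5 + 7·8^4 + 7·8^3 + 7·8^2 + 7·8 + 7 (base 8). Lift 9: 2749609303. −1: 2749609302.
[7] 2749609302 ≡ 7·9^9 + 7·9^7 + 7·9^6 + 7·9^5 + 7·9^4 + 7·9^3 + 7·9^2 + 7·9 + 6 (base 9). Lift 10: 70077777776. −1: 70077777775.
[8] 70077777775 ≡ 7·10^10 + 7·10^7 + 7·10^6 + 7·10^5 + 7·10^4 + 7·10^3 + 7·10^2 + 7·10 + 5 (base 10). Lift 11: 1997331745491. −1: 1997331745490.

1997331745490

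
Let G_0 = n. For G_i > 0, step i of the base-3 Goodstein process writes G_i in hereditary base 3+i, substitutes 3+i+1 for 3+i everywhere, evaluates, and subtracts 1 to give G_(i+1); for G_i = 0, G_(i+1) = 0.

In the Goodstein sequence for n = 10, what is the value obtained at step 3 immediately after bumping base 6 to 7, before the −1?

G_0=10  [base 3] 3^2 + 1  →[3↦4]→  4^2 + 1 = 17  −1 ⇒ G_1=16
G_1=16  [base 4] 4^2  →[4↦5]→  5^2 = 25  −1 ⇒ G_2=24
G_2=24  [base 5] 4·5 + 4  →[5↦6]→  4·6 + 4 = 28  −1 ⇒ G_3=27

31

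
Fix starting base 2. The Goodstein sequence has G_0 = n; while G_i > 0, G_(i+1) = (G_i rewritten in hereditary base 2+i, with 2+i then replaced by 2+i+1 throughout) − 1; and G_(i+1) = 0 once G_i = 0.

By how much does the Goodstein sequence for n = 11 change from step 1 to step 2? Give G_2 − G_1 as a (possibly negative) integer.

943

i=0: 11 = 2^(2 + 1) + 2 + 1 (b=2); 2→3: 3^(3 + 1) + 3 + 1 = 85; 85−1 = 84
i=1: 84 = 3^(3 + 1) + 3 (b=3); 3→4: 4^(4 + 1) + 4 = 1028; 1028−1 = 1027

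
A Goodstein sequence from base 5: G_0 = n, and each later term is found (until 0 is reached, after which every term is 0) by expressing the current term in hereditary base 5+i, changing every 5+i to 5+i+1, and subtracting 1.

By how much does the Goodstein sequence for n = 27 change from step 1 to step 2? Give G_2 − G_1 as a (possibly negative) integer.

step 0: 27 = 5^2 + 2; sub 6 for 5: 6^2 + 2; = 38; G_1 = 38−1 = 37
step 1: 37 = 6^2 + 1; sub 7 for 6: 7^2 + 1; = 50; G_2 = 50−1 = 49

12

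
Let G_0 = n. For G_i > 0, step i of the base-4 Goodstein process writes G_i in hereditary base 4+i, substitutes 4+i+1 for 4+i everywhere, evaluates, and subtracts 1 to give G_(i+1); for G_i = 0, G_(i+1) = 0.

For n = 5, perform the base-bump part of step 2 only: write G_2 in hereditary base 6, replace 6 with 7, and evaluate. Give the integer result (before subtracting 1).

5

base 4: 5 = 4 + 1; at 5: 5 + 1 = 6; next = 5
base 5: 5 = 5; at 6: 6 = 6; next = 5
base 6: 5 = 5; at 7: 5 = 5; next = 4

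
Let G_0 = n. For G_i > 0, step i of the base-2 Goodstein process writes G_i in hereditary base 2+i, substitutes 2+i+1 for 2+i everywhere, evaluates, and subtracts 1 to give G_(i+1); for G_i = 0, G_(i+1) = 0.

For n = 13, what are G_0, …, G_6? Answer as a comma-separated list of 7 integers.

[0] 13 ≡ 2^(2 + 1) + 2^2 + 1 (base 2). Lift 3: 109. −1: 108.
[1] 108 ≡ 3^(3 + 1) + 3^3 (base 3). Lift 4: 1280. −1: 1279.
[2] 1279 ≡ 4^(4 + 1) + 3·4^3 + 3·4^2 + 3·4 + 3 (base 4). Lift 5: 16093. −1: 16092.
[3] 16092 ≡ 5^(5 + 1) + 3·5^3 + 3·5^2 + 3·5 + 2 (base 5). Lift 6: 280712. −1: 280711.
[4] 280711 ≡ 6^(6 + 1) + 3·6^3 + 3·6^2 + 3·6 + 1 (base 6). Lift 7: 5765999. −1: 5765998.
[5] 5765998 ≡ 7^(7 + 1) + 3·7^3 + 3·7^2 + 3·7 (base 7). Lift 8: 134219480. −1: 134219479.

13, 108, 1279, 16092, 280711, 5765998, 134219479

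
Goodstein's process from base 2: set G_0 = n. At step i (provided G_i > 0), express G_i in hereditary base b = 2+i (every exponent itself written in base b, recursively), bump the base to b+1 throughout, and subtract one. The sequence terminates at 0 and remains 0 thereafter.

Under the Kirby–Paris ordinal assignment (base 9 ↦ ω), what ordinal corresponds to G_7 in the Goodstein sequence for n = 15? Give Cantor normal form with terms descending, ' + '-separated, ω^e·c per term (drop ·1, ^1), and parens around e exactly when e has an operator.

ω^(ω + 1) + ω^7·7 + ω^6·7 + ω^5·7 + ω^4·7 + ω^3·7 + ω^2·7 + ω·7 + 6

(0) 15|_2 = 2^(2 + 1) + 2^2 + 2 + 1 ↦ 3^(3 + 1) + 3^3 + 3 + 1|_3 = 112 ⇒ 111
(1) 111|_3 = 3^(3 + 1) + 3^3 + 3 ↦ 4^(4 + 1) + 4^4 + 4|_4 = 1284 ⇒ 1283
(2) 1283|_4 = 4^(4 + 1) + 4^4 + 3 ↦ 5^(5 + 1) + 5^5 + 3|_5 = 18753 ⇒ 18752
(3) 18752|_5 = 5^(5 + 1) + 5^5 + 2 ↦ 6^(6 + 1) + 6^6 + 2|_6 = 326594 ⇒ 326593
(4) 326593|_6 = 6^(6 + 1) + 6^6 + 1 ↦ 7^(7 + 1) + 7^7 + 1|_7 = 6588345 ⇒ 6588344
(5) 6588344|_7 = 7^(7 + 1) + 7^7 ↦ 8^(8 + 1) + 8^8|_8 = 150994944 ⇒ 150994943
(6) 150994943|_8 = 8^(8 + 1) + 7·8^7 + 7·8^6 + 7·8^5 + 7·8^4 + 7·8^3 + 7·8^2 + 7·8 + 7 ↦ 9^(9 + 1) + 7·9^7 + 7·9^6 + 7·9^5 + 7·9^4 + 7·9^3 + 7·9^2 + 7·9 + 7|_9 = 3524450281 ⇒ 3524450280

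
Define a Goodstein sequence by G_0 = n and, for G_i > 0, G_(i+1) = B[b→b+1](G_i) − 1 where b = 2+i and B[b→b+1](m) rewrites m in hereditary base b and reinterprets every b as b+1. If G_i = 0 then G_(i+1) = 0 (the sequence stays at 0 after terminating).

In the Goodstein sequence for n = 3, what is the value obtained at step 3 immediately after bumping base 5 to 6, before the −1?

2

step 0: 3 = 2 + 1; sub 3 for 2: 3 + 1; = 4; G_1 = 4−1 = 3
step 1: 3 = 3; sub 4 for 3: 4; = 4; G_2 = 4−1 = 3
step 2: 3 = 3; sub 5 for 4: 3; = 3; G_3 = 3−1 = 2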